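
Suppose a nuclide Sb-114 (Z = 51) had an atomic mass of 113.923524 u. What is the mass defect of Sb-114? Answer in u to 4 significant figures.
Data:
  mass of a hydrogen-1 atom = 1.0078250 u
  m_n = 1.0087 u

1.024 u

Total constituent mass: 51 × 1.0078250 + 63 × 1.0087 = 114.9471750 u
Mass defect Δm = 114.9471750 − 113.923524 = 1.0236510 u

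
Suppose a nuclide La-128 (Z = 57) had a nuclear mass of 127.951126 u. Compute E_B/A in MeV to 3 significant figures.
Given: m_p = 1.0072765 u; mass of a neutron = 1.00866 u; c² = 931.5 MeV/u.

7.85 MeV/nucleon

Σm = 57·m_p + 71·m_n = 57.4147605 + 71.61486 = 129.0296205 u
Mass defect Δm = 129.0296205 − 127.951126 = 1.0784945 u
E_B = 1.0784945 × 931.5 = 1004.62 MeV
BE/A = 1004.62 MeV / 128 = 7.849 MeV/nucleon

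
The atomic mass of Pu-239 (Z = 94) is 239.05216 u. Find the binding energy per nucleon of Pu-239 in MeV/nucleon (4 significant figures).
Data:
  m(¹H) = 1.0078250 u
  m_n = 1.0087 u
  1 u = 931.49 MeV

7.580 MeV/nucleon

Mass of separated nucleons = 94(1.0078250) + 145(1.0087) = 94.7355500 + 146.2615 = 240.9970500 u
The mass defect is 240.9970500 − 239.05216 = 1.9448900 u.
Binding energy = Δm·c² = 1.9448900 × 931.49 MeV/u = 1811.65 MeV
Per nucleon: 1811.65 / 239 = 7.580 MeV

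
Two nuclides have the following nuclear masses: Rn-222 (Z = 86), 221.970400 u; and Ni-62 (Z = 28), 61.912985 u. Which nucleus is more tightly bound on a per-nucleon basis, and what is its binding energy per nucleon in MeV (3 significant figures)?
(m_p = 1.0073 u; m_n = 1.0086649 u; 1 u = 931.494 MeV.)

Ni-62; 8.80 MeV/nucleon

Rn-222: Σm = 86(1.0073) + 136(1.0086649) = 223.8062264 u; Δm = 1.8358264 u; E_B = 1710.1 MeV; E_B/A = 7.703 MeV
Ni-62: Σm = 28(1.0073) + 34(1.0086649) = 62.4990066 u; Δm = 0.5860216 u; E_B = 545.876 MeV; E_B/A = 8.804 MeV
Ni-62 has the higher binding energy per nucleon, so it is the more tightly bound nucleus.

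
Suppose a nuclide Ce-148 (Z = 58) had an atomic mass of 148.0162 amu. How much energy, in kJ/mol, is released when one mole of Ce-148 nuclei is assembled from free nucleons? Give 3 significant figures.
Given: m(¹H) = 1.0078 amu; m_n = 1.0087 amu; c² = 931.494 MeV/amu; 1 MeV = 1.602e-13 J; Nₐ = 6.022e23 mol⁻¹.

Mass of separated nucleons = 58(1.0078) + 90(1.0087) = 58.4524 + 90.7830 = 149.2354 amu
Mass defect Δm = 149.2354 − 148.0162 = 1.2192 amu
Binding energy = Δm·c² = 1.2192 × 931.494 MeV/amu = 1135.68 MeV
Per nucleus in joules: 1135.68 MeV × 1.602e-13 J/MeV = 1.8194e-10 J
Per mole: 1.8194e-10 J × 6.022e23 mol⁻¹ = 1.0956e+14 J/mol

1.10e+11 kJ/mol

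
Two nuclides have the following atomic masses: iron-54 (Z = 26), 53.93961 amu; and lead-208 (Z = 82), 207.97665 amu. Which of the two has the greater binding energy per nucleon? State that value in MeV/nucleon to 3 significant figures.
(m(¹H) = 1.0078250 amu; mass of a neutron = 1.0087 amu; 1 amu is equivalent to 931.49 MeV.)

iron-54: Σm = 26(1.0078250) + 28(1.0087) = 54.4470500 amu; Δm = 0.5074400 amu; E_B = 472.68 MeV; E_B/A = 8.753 MeV
lead-208: Σm = 82(1.0078250) + 126(1.0087) = 209.7378500 amu; Δm = 1.7612000 amu; E_B = 1640.5 MeV; E_B/A = 7.887 MeV
iron-54 has the higher binding energy per nucleon, so it is the more tightly bound nucleus.

iron-54; 8.75 MeV/nucleon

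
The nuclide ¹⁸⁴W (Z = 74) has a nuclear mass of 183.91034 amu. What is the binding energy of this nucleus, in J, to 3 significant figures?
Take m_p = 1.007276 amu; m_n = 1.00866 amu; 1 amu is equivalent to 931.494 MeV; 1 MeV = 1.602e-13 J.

2.36e-10 J

Z = 74, so N = A − Z = 184 − 74 = 110.
Mass of separated nucleons = 74(1.007276) + 110(1.00866) = 74.538424 + 110.95260 = 185.491024 amu
The mass defect is 185.491024 − 183.91034 = 1.580684 amu.
Converting to energy: 1.580684 amu × 931.494 MeV/amu = 1472.40 MeV
In joules: 1472.40 MeV × 1.602e-13 J/MeV = 2.3588e-10 J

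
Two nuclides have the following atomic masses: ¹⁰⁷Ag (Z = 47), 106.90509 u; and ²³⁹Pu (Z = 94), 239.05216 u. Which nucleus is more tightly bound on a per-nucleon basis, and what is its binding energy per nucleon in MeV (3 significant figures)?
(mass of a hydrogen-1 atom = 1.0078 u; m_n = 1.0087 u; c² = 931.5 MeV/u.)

¹⁰⁷Ag: Σm = 47(1.0078) + 60(1.0087) = 107.8886 u; Δm = 0.98351 u; E_B = 916.14 MeV; E_B/A = 8.562 MeV
²³⁹Pu: Σm = 94(1.0078) + 145(1.0087) = 240.9947 u; Δm = 1.94254 u; E_B = 1809.5 MeV; E_B/A = 7.571 MeV
¹⁰⁷Ag has the higher binding energy per nucleon, so it is the more tightly bound nucleus.

¹⁰⁷Ag; 8.56 MeV/nucleon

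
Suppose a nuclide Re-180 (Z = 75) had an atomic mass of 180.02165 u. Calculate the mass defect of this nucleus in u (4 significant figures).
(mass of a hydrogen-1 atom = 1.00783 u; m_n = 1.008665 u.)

1.475 u

Total constituent mass: 75 × 1.00783 + 105 × 1.008665 = 181.497075 u
The mass defect is 181.497075 − 180.02165 = 1.475425 u.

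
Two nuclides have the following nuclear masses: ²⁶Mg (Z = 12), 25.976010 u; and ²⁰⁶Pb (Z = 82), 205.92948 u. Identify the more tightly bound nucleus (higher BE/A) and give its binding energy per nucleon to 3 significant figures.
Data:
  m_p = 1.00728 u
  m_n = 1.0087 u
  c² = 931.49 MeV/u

²⁶Mg: Σm = 12(1.00728) + 14(1.0087) = 26.20916 u; Δm = 0.233150 u; E_B = 217.18 MeV; E_B/A = 8.353 MeV
²⁰⁶Pb: Σm = 82(1.00728) + 124(1.0087) = 207.67576 u; Δm = 1.74628 u; E_B = 1626.6 MeV; E_B/A = 7.896 MeV
²⁶Mg has the higher binding energy per nucleon, so it is the more tightly bound nucleus.

²⁶Mg; 8.35 MeV/nucleon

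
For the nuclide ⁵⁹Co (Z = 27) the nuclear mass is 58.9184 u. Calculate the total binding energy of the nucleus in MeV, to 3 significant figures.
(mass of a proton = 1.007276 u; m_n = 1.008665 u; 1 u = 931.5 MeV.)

With 27 protons and 32 neutrons (A = 59):
Total constituent mass: 27 × 1.007276 + 32 × 1.008665 = 59.473732 u
Δm = 59.473732 − 58.9184 = 0.555332 u
Binding energy = Δm·c² = 0.555332 × 931.5 MeV/u = 517.292 MeV

517 MeV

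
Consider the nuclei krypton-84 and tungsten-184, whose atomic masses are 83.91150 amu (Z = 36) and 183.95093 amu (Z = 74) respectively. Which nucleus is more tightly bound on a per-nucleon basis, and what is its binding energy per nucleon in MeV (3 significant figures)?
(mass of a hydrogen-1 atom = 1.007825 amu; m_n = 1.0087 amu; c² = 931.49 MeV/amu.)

krypton-84: Σm = 36(1.007825) + 48(1.0087) = 84.699300 amu; Δm = 0.787800 amu; E_B = 733.83 MeV; E_B/A = 8.736 MeV
tungsten-184: Σm = 74(1.007825) + 110(1.0087) = 185.536050 amu; Δm = 1.585120 amu; E_B = 1476.52 MeV; E_B/A = 8.0246 MeV
krypton-84 has the higher binding energy per nucleon, so it is the more tightly bound nucleus.

krypton-84; 8.74 MeV/nucleon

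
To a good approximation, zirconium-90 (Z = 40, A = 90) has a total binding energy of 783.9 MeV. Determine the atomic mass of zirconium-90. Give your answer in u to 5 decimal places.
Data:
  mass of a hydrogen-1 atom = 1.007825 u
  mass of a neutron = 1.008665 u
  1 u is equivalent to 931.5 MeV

Mass defect = 783.9 MeV / (931.5 MeV/u) = 0.8415459 u
Constituent mass = 40(1.007825) + 50(1.008665) = 90.746250 u
Atomic mass = 90.746250 − 0.8415459 = 89.9047041 u ≈ 89.90470 u (to 5 decimal places)

89.90470 u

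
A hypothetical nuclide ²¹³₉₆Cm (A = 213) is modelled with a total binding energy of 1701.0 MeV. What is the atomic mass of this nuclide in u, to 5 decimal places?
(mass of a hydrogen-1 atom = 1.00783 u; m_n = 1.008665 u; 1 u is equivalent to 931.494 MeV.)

Mass defect = 1701.0 MeV / (931.494 MeV/u) = 1.8260987 u
Constituent mass = 96(1.00783) + 117(1.008665) = 214.765485 u
Atomic mass = 214.765485 − 1.8260987 = 212.9393863 u ≈ 212.93939 u (to 5 decimal places)

212.93939 u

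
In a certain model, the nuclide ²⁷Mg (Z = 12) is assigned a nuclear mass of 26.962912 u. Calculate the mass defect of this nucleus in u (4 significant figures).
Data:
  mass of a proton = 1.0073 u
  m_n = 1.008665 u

Total constituent mass: 12 × 1.0073 + 15 × 1.008665 = 27.217575 u
Mass defect Δm = 27.217575 − 26.962912 = 0.254663 u

0.2547 u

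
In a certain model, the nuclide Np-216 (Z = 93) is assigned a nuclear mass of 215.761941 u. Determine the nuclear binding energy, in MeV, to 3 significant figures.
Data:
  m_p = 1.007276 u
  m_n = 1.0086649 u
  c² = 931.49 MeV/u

Z = 93, so N = A − Z = 216 − 93 = 123.
Mass of separated nucleons = 93(1.007276) + 123(1.0086649) = 93.676668 + 124.0657827 = 217.7424507 u
Δm = 217.7424507 − 215.761941 = 1.9805097 u
E_B = 1.9805097 × 931.49 = 1844.82 MeV

1840 MeV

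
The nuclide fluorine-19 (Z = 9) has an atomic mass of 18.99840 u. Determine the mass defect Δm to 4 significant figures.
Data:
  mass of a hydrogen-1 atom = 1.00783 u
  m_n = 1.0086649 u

The nucleus contains 9 protons and 19 − 9 = 10 neutrons.
Mass of separated nucleons = 9(1.00783) + 10(1.0086649) = 9.07047 + 10.0866490 = 19.1571190 u
Δm = 19.1571190 − 18.99840 = 0.1587190 u

0.1587 u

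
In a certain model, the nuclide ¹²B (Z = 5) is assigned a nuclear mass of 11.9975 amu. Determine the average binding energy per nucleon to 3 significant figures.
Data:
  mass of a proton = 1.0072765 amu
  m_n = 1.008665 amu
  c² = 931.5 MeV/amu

7.73 MeV/nucleon

Z = 5, so N = A − Z = 12 − 5 = 7.
Total constituent mass: 5 × 1.0072765 + 7 × 1.008665 = 12.0970375 amu
Δm = 12.0970375 − 11.9975 = 0.0995375 amu
Binding energy = Δm·c² = 0.0995375 × 931.5 MeV/amu = 92.7192 MeV
Dividing by A = 12 gives 7.727 MeV per nucleon.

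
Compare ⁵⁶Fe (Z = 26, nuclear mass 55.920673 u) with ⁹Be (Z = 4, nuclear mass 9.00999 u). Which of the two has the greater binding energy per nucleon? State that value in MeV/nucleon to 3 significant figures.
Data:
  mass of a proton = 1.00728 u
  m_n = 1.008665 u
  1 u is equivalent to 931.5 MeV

⁵⁶Fe: Σm = 26(1.00728) + 30(1.008665) = 56.449230 u; Δm = 0.528557 u; E_B = 492.35 MeV; E_B/A = 8.792 MeV
⁹Be: Σm = 4(1.00728) + 5(1.008665) = 9.072445 u; Δm = 0.062455 u; E_B = 58.177 MeV; E_B/A = 6.464 MeV
⁵⁶Fe has the higher binding energy per nucleon, so it is the more tightly bound nucleus.

⁵⁶Fe; 8.79 MeV/nucleon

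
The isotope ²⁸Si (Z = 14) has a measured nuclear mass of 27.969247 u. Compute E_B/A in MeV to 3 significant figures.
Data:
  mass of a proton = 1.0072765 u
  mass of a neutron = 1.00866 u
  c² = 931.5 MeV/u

Mass of separated nucleons = 14(1.0072765) + 14(1.00866) = 14.1018710 + 14.12124 = 28.2231110 u
Δm = 28.2231110 − 27.969247 = 0.2538640 u
Binding energy = Δm·c² = 0.2538640 × 931.5 MeV/u = 236.474 MeV
Per nucleon: 236.474 / 28 = 8.446 MeV

8.45 MeV/nucleon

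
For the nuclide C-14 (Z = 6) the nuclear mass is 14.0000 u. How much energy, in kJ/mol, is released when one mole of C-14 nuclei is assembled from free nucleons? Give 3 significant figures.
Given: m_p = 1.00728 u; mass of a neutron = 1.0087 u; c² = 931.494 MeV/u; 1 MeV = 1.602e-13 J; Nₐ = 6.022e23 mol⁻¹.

Z = 6, so N = A − Z = 14 − 6 = 8.
Σm = 6·m_p + 8·m_n = 6.04368 + 8.0696 = 14.11328 u
Mass defect Δm = 14.11328 − 14.0000 = 0.11328 u
Converting to energy: 0.11328 u × 931.494 MeV/u = 105.520 MeV
Per nucleus in joules: 105.520 MeV × 1.602e-13 J/MeV = 1.6904e-11 J
Per mole: 1.6904e-11 J × 6.022e23 mol⁻¹ = 1.0180e+13 J/mol

1.02e+10 kJ/mol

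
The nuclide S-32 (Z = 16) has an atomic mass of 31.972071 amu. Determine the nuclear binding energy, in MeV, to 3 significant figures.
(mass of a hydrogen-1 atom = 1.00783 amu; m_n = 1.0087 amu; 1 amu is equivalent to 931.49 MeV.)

272 MeV

Total constituent mass: 16 × 1.00783 + 16 × 1.0087 = 32.26448 amu
The mass defect is 32.26448 − 31.972071 = 0.292409 amu.
E_B = 0.292409 × 931.49 = 272.376 MeV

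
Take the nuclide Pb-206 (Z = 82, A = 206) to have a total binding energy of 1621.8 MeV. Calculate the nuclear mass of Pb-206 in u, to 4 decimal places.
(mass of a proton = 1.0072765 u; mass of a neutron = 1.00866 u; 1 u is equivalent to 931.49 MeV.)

205.9294 u

Mass defect = 1621.8 MeV / (931.49 MeV/u) = 1.741081 u
Constituent mass = 82(1.0072765) + 124(1.00866) = 207.6705130 u
Nuclear mass = 207.6705130 − 1.741081 = 205.9294320 u ≈ 205.9294 u (to 4 decimal places)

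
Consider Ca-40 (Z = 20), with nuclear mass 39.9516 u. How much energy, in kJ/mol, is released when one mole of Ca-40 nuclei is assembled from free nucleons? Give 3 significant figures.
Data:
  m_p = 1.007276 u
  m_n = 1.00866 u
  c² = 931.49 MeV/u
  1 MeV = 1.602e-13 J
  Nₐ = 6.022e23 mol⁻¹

3.30e+10 kJ/mol

Mass of separated nucleons = 20(1.007276) + 20(1.00866) = 20.145520 + 20.17320 = 40.318720 u
Δm = 40.318720 − 39.9516 = 0.367120 u
E_B = 0.367120 × 931.49 = 341.969 MeV
Per nucleus in joules: 341.969 MeV × 1.602e-13 J/MeV = 5.4783e-11 J
Per mole: 5.4783e-11 J × 6.022e23 mol⁻¹ = 3.2990e+13 J/mol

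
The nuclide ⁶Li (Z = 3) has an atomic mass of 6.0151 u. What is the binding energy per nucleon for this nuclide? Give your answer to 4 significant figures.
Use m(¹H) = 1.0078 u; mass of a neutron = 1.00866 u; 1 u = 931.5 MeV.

5.322 MeV/nucleon

With 3 protons and 3 neutrons (A = 6):
Σm = 3·m(¹H) + 3·m_n = 3.0234 + 3.02598 = 6.04938 u
Δm = 6.04938 − 6.0151 = 0.03428 u
Binding energy = Δm·c² = 0.03428 × 931.5 MeV/u = 31.9318 MeV
Dividing by A = 6 gives 5.322 MeV per nucleon.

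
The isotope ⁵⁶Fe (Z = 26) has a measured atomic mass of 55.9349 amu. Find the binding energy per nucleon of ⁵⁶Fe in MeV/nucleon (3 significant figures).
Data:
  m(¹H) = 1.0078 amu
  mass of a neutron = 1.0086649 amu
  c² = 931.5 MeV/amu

The nucleus contains 26 protons and 56 − 26 = 30 neutrons.
Σm = 26·m(¹H) + 30·m_n = 26.2028 + 30.2599470 = 56.4627470 amu
Mass defect Δm = 56.4627470 − 55.9349 = 0.5278470 amu
Converting to energy: 0.5278470 amu × 931.5 MeV/amu = 491.689 MeV
Dividing by A = 56 gives 8.780 MeV per nucleon.

8.78 MeV/nucleon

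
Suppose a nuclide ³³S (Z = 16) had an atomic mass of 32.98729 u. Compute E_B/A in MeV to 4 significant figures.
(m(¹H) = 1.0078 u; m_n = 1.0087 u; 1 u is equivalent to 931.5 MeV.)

Mass of separated nucleons = 16(1.0078) + 17(1.0087) = 16.1248 + 17.1479 = 33.2727 u
The mass defect is 33.2727 − 32.98729 = 0.28541 u.
E_B = 0.28541 × 931.5 = 265.859 MeV
Per nucleon: 265.859 / 33 = 8.056 MeV

8.056 MeV/nucleon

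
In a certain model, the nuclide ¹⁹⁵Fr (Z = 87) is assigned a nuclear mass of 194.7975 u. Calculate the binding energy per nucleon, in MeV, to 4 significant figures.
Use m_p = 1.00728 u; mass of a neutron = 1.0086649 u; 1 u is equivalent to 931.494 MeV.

Z = 87, so N = A − Z = 195 − 87 = 108.
Mass of separated nucleons = 87(1.00728) + 108(1.0086649) = 87.63336 + 108.9358092 = 196.5691692 u
The mass defect is 196.5691692 − 194.7975 = 1.7716692 u.
Converting to energy: 1.7716692 u × 931.494 MeV/u = 1650.30 MeV
Per nucleon: 1650.30 / 195 = 8.463 MeV

8.463 MeV/nucleon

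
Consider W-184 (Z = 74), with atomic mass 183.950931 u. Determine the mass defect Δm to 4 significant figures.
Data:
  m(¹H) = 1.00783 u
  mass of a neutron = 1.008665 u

The nucleus contains 74 protons and 184 − 74 = 110 neutrons.
Σm = 74·m(¹H) + 110·m_n = 74.57942 + 110.953150 = 185.532570 u
Δm = 185.532570 − 183.950931 = 1.581639 u

1.582 u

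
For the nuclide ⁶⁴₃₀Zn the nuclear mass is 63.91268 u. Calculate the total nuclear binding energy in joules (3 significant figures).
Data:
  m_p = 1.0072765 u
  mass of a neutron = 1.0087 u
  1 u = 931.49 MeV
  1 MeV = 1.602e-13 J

Σm = 30·m_p + 34·m_n = 30.2182950 + 34.2958 = 64.5140950 u
The mass defect is 64.5140950 − 63.91268 = 0.6014150 u.
Binding energy = Δm·c² = 0.6014150 × 931.49 MeV/u = 560.212 MeV
In joules: 560.212 MeV × 1.602e-13 J/MeV = 8.9746e-11 J

8.97e-11 J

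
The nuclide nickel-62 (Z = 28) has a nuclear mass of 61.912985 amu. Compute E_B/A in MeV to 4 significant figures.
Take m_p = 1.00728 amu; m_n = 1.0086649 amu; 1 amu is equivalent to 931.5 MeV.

8.796 MeV/nucleon

Total constituent mass: 28 × 1.00728 + 34 × 1.0086649 = 62.4984466 amu
Mass defect Δm = 62.4984466 − 61.912985 = 0.5854616 amu
Binding energy = Δm·c² = 0.5854616 × 931.5 MeV/amu = 545.357 MeV
Per nucleon: 545.357 / 62 = 8.796 MeV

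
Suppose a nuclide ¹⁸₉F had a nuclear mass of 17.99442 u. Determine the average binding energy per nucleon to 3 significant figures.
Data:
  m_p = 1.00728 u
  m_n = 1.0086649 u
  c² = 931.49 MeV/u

With 9 protons and 9 neutrons (A = 18):
Total constituent mass: 9 × 1.00728 + 9 × 1.0086649 = 18.1435041 u
Δm = 18.1435041 − 17.99442 = 0.1490841 u
Converting to energy: 0.1490841 u × 931.49 MeV/u = 138.870 MeV
Dividing by A = 18 gives 7.715 MeV per nucleon.

7.72 MeV/nucleon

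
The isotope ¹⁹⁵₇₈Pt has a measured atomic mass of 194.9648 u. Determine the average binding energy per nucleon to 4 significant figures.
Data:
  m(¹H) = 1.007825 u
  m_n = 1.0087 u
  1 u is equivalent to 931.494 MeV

Z = 78, so N = A − Z = 195 − 78 = 117.
Mass of separated nucleons = 78(1.007825) + 117(1.0087) = 78.610350 + 118.0179 = 196.628250 u
Mass defect Δm = 196.628250 − 194.9648 = 1.663450 u
E_B = 1.663450 × 931.494 = 1549.49 MeV
Per nucleon: 1549.49 / 195 = 7.946 MeV

7.946 MeV/nucleon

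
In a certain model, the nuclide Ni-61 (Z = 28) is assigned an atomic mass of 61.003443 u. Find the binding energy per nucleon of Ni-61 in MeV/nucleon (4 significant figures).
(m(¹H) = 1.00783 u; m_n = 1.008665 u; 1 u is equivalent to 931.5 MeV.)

The nucleus contains 28 protons and 61 − 28 = 33 neutrons.
Σm = 28·m(¹H) + 33·m_n = 28.21924 + 33.285945 = 61.505185 u
Δm = 61.505185 − 61.003443 = 0.501742 u
Converting to energy: 0.501742 u × 931.5 MeV/u = 467.373 MeV
Per nucleon: 467.373 / 61 = 7.662 MeV

7.662 MeV/nucleon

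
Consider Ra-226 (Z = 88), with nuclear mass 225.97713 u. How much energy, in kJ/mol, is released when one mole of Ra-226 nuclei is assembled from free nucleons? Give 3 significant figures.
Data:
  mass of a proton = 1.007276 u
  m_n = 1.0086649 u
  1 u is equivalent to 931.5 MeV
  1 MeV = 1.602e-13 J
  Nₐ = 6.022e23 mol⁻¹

Total constituent mass: 88 × 1.007276 + 138 × 1.0086649 = 227.8360442 u
Δm = 227.8360442 − 225.97713 = 1.8589142 u
Binding energy = Δm·c² = 1.8589142 × 931.5 MeV/u = 1731.58 MeV
Per nucleus in joules: 1731.58 MeV × 1.602e-13 J/MeV = 2.7740e-10 J
Per mole: 2.7740e-10 J × 6.022e23 mol⁻¹ = 1.6705e+14 J/mol

1.67e+11 kJ/mol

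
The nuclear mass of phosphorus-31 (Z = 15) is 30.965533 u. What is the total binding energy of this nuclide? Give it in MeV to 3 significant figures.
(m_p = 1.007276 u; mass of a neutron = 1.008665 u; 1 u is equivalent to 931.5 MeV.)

Z = 15, so N = A − Z = 31 − 15 = 16.
Σm = 15·m_p + 16·m_n = 15.109140 + 16.138640 = 31.247780 u
The mass defect is 31.247780 − 30.965533 = 0.282247 u.
Binding energy = Δm·c² = 0.282247 × 931.5 MeV/u = 262.913 MeV

263 MeV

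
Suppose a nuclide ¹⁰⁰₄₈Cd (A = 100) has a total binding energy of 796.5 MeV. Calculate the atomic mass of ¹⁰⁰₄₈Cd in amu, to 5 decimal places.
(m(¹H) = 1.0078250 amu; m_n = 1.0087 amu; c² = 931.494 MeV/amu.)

99.97292 amu

Mass defect = 796.5 MeV / (931.494 MeV/amu) = 0.8550780 amu
Constituent mass = 48(1.0078250) + 52(1.0087) = 100.8280000 amu
Atomic mass = 100.8280000 − 0.8550780 = 99.9729220 amu ≈ 99.97292 amu (to 5 decimal places)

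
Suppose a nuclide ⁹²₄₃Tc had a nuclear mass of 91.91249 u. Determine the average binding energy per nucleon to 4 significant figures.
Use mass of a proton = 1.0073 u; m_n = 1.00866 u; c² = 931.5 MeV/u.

8.361 MeV/nucleon

Mass of separated nucleons = 43(1.0073) + 49(1.00866) = 43.3139 + 49.42434 = 92.73824 u
Mass defect Δm = 92.73824 − 91.91249 = 0.82575 u
Converting to energy: 0.82575 u × 931.5 MeV/u = 769.186 MeV
BE/A = 769.186 MeV / 92 = 8.361 MeV/nucleon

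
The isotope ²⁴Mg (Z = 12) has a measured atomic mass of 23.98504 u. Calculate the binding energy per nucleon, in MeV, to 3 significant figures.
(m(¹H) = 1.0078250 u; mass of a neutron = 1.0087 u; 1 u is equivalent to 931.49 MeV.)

With 12 protons and 12 neutrons (A = 24):
Mass of separated nucleons = 12(1.0078250) + 12(1.0087) = 12.0939000 + 12.1044 = 24.1983000 u
Δm = 24.1983000 − 23.98504 = 0.2132600 u
Converting to energy: 0.2132600 u × 931.49 MeV/u = 198.650 MeV
Dividing by A = 24 gives 8.277 MeV per nucleon.

8.28 MeV/nucleon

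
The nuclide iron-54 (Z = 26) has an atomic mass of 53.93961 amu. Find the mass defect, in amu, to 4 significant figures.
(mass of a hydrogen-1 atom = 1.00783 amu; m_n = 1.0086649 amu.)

0.5066 amu

Σm = 26·m(¹H) + 28·m_n = 26.20358 + 28.2426172 = 54.4461972 amu
The mass defect is 54.4461972 − 53.93961 = 0.5065872 amu.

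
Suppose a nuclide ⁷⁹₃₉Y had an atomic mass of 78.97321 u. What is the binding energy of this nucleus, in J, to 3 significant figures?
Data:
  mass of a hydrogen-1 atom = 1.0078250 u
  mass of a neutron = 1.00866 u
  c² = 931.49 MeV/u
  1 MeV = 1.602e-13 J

Mass of separated nucleons = 39(1.0078250) + 40(1.00866) = 39.3051750 + 40.34640 = 79.6515750 u
The mass defect is 79.6515750 − 78.97321 = 0.6783650 u.
Binding energy = Δm·c² = 0.6783650 × 931.49 MeV/u = 631.890 MeV
In joules: 631.890 MeV × 1.602e-13 J/MeV = 1.0123e-10 J

1.01e-10 J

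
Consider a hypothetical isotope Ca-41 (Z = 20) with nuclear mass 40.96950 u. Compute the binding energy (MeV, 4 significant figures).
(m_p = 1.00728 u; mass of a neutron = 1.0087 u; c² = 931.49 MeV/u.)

334.2 MeV

Z = 20, so N = A − Z = 41 − 20 = 21.
Total constituent mass: 20 × 1.00728 + 21 × 1.0087 = 41.32830 u
The mass defect is 41.32830 − 40.96950 = 0.35880 u.
Converting to energy: 0.35880 u × 931.49 MeV/u = 334.219 MeV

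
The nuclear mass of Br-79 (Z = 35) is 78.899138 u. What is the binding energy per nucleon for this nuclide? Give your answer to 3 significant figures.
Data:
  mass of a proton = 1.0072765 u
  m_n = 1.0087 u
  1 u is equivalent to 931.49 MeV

8.71 MeV/nucleon

The nucleus contains 35 protons and 79 − 35 = 44 neutrons.
Σm = 35·m_p + 44·m_n = 35.2546775 + 44.3828 = 79.6374775 u
Δm = 79.6374775 − 78.899138 = 0.7383395 u
Converting to energy: 0.7383395 u × 931.49 MeV/u = 687.756 MeV
Dividing by A = 79 gives 8.706 MeV per nucleon.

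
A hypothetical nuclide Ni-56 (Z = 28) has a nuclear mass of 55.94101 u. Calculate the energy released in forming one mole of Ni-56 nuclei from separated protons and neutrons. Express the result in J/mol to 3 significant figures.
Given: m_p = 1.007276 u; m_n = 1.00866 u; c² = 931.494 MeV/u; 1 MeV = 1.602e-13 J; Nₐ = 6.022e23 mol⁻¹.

Total constituent mass: 28 × 1.007276 + 28 × 1.00866 = 56.446208 u
Δm = 56.446208 − 55.94101 = 0.505198 u
E_B = 0.505198 × 931.494 = 470.589 MeV
Per nucleus in joules: 470.589 MeV × 1.602e-13 J/MeV = 7.5388e-11 J
Per mole: 7.5388e-11 J × 6.022e23 mol⁻¹ = 4.5399e+13 J/mol

4.54e+13 J/mol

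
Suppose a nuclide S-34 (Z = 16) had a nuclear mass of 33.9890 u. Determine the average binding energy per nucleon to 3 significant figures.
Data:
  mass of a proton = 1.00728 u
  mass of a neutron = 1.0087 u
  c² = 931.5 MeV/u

The nucleus contains 16 protons and 34 − 16 = 18 neutrons.
Mass of separated nucleons = 16(1.00728) + 18(1.0087) = 16.11648 + 18.1566 = 34.27308 u
Mass defect Δm = 34.27308 − 33.9890 = 0.28408 u
E_B = 0.28408 × 931.5 = 264.621 MeV
BE/A = 264.621 MeV / 34 = 7.783 MeV/nucleon

7.78 MeV/nucleon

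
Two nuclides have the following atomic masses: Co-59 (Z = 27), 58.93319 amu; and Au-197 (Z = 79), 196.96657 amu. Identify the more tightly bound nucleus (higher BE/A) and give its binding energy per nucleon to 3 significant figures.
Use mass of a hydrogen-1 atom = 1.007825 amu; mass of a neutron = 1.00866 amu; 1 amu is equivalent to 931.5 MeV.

Co-59; 8.77 MeV/nucleon

Co-59: Σm = 27(1.007825) + 32(1.00866) = 59.488395 amu; Δm = 0.555205 amu; E_B = 517.17 MeV; E_B/A = 8.766 MeV
Au-197: Σm = 79(1.007825) + 118(1.00866) = 198.640055 amu; Δm = 1.673485 amu; E_B = 1558.9 MeV; E_B/A = 7.913 MeV
Co-59 has the higher binding energy per nucleon, so it is the more tightly bound nucleus.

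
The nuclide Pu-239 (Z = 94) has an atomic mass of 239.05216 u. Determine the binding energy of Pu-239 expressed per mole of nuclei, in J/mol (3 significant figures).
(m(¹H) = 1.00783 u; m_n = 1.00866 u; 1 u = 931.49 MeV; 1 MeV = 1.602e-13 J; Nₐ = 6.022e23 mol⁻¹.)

With 94 protons and 145 neutrons (A = 239):
Σm = 94·m(¹H) + 145·m_n = 94.73602 + 146.25570 = 240.99172 u
Δm = 240.99172 − 239.05216 = 1.93956 u
Binding energy = Δm·c² = 1.93956 × 931.49 MeV/u = 1806.68 MeV
Per nucleus in joules: 1806.68 MeV × 1.602e-13 J/MeV = 2.8943e-10 J
Per mole: 2.8943e-10 J × 6.022e23 mol⁻¹ = 1.7429e+14 J/mol

1.74e+14 J/mol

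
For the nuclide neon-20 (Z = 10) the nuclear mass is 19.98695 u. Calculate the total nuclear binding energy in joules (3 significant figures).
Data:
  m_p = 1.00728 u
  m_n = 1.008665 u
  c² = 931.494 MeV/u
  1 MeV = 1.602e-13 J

Mass of separated nucleons = 10(1.00728) + 10(1.008665) = 10.07280 + 10.086650 = 20.159450 u
Δm = 20.159450 − 19.98695 = 0.172500 u
E_B = 0.172500 × 931.494 = 160.683 MeV
In joules: 160.683 MeV × 1.602e-13 J/MeV = 2.5741e-11 J

2.57e-11 J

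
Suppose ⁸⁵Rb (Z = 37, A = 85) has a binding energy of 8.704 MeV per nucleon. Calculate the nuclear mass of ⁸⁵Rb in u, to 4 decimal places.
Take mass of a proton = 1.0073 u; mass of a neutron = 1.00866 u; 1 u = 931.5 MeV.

Total binding energy = 85 × 8.704 = 739.840 MeV
Mass defect = 739.840 MeV / (931.5 MeV/u) = 0.794246 u
Constituent mass = 37(1.0073) + 48(1.00866) = 85.68578 u
Nuclear mass = 85.68578 − 0.794246 = 84.891534 u ≈ 84.8915 u (to 4 decimal places)

84.8915 u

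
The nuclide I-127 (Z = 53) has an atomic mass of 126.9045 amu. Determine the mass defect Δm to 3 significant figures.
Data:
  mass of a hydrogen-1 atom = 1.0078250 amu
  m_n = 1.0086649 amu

With 53 protons and 74 neutrons (A = 127):
Mass of separated nucleons = 53(1.0078250) + 74(1.0086649) = 53.4147250 + 74.6412026 = 128.0559276 amu
Mass defect Δm = 128.0559276 − 126.9045 = 1.1514276 amu

1.15 amu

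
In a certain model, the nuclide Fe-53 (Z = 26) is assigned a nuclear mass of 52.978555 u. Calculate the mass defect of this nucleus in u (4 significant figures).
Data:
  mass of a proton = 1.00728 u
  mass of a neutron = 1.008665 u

The nucleus contains 26 protons and 53 − 26 = 27 neutrons.
Total constituent mass: 26 × 1.00728 + 27 × 1.008665 = 53.423235 u
Mass defect Δm = 53.423235 − 52.978555 = 0.444680 u

0.4447 u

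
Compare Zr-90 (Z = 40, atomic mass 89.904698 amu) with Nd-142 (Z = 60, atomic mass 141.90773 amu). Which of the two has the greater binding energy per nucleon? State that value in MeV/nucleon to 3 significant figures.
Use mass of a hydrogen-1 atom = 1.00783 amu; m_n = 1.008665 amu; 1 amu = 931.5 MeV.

Zr-90; 8.71 MeV/nucleon

Zr-90: Σm = 40(1.00783) + 50(1.008665) = 90.746450 amu; Δm = 0.841752 amu; E_B = 784.09 MeV; E_B/A = 8.712 MeV
Nd-142: Σm = 60(1.00783) + 82(1.008665) = 143.180330 amu; Δm = 1.272600 amu; E_B = 1185.4 MeV; E_B/A = 8.348 MeV
Zr-90 has the higher binding energy per nucleon, so it is the more tightly bound nucleus.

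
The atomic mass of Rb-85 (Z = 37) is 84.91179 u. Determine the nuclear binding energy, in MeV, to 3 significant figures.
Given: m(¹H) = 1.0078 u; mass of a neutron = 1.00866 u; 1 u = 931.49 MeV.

738 MeV

Z = 37, so N = A − Z = 85 − 37 = 48.
Mass of separated nucleons = 37(1.0078) + 48(1.00866) = 37.2886 + 48.41568 = 85.70428 u
Δm = 85.70428 − 84.91179 = 0.79249 u
Converting to energy: 0.79249 u × 931.49 MeV/u = 738.197 MeV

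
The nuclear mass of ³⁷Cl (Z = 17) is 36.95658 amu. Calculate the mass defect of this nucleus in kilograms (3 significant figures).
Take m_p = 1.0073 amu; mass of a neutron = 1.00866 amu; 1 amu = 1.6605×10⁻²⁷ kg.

Σm = 17·m_p + 20·m_n = 17.1241 + 20.17320 = 37.29730 amu
Δm = 37.29730 − 36.95658 = 0.34072 amu
In SI units: 0.34072 amu × 1.6605×10⁻²⁷ kg/amu = 5.6577e-28 kg

5.66e-28 kg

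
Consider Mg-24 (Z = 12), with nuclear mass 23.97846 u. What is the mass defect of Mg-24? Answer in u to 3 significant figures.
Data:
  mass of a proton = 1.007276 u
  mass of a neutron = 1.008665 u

0.213 u

Z = 12, so N = A − Z = 24 − 12 = 12.
Mass of separated nucleons = 12(1.007276) + 12(1.008665) = 12.087312 + 12.103980 = 24.191292 u
Mass defect Δm = 24.191292 − 23.97846 = 0.212832 u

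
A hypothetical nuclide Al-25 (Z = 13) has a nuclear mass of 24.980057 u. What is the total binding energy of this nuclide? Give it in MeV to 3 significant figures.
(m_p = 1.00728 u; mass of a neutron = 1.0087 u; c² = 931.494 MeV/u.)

204 MeV

Total constituent mass: 13 × 1.00728 + 12 × 1.0087 = 25.19904 u
The mass defect is 25.19904 − 24.980057 = 0.218983 u.
E_B = 0.218983 × 931.494 = 203.981 MeV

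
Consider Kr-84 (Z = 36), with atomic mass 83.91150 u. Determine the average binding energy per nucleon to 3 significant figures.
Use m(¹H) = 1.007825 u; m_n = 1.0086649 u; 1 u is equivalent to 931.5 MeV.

8.72 MeV/nucleon

Total constituent mass: 36 × 1.007825 + 48 × 1.0086649 = 84.6976152 u
Mass defect Δm = 84.6976152 − 83.91150 = 0.7861152 u
Binding energy = Δm·c² = 0.7861152 × 931.5 MeV/u = 732.266 MeV
Dividing by A = 84 gives 8.717 MeV per nucleon.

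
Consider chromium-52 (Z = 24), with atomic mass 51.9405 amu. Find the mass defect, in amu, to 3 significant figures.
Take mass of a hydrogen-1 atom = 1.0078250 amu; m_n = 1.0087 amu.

0.491 amu

Z = 24, so N = A − Z = 52 − 24 = 28.
Σm = 24·m(¹H) + 28·m_n = 24.1878000 + 28.2436 = 52.4314000 amu
The mass defect is 52.4314000 − 51.9405 = 0.4909000 amu.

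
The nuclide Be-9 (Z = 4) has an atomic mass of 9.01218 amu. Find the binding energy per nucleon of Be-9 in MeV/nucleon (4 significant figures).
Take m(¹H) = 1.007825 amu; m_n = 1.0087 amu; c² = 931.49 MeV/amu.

The nucleus contains 4 protons and 9 − 4 = 5 neutrons.
Mass of separated nucleons = 4(1.007825) + 5(1.0087) = 4.031300 + 5.0435 = 9.074800 amu
The mass defect is 9.074800 − 9.01218 = 0.062620 amu.
E_B = 0.062620 × 931.49 = 58.3299 MeV
BE/A = 58.3299 MeV / 9 = 6.481 MeV/nucleon

6.481 MeV/nucleon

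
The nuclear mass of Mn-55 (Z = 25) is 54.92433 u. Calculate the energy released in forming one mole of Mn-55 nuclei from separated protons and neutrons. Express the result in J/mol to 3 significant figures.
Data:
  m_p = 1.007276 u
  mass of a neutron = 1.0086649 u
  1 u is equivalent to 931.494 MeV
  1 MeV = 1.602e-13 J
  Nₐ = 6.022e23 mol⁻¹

4.65e+13 J/mol

Σm = 25·m_p + 30·m_n = 25.181900 + 30.2599470 = 55.4418470 u
Mass defect Δm = 55.4418470 − 54.92433 = 0.5175170 u
Binding energy = Δm·c² = 0.5175170 × 931.494 MeV/u = 482.064 MeV
Per nucleus in joules: 482.064 MeV × 1.602e-13 J/MeV = 7.7227e-11 J
Per mole: 7.7227e-11 J × 6.022e23 mol⁻¹ = 4.6506e+13 J/mol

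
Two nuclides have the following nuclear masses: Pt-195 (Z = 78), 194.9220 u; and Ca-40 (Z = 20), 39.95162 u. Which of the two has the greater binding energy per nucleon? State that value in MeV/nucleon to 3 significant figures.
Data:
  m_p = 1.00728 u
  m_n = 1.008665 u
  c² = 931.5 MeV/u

Pt-195: Σm = 78(1.00728) + 117(1.008665) = 196.581645 u; Δm = 1.659645 u; E_B = 1546.0 MeV; E_B/A = 7.928 MeV
Ca-40: Σm = 20(1.00728) + 20(1.008665) = 40.318900 u; Δm = 0.367280 u; E_B = 342.12 MeV; E_B/A = 8.553 MeV
Ca-40 has the higher binding energy per nucleon, so it is the more tightly bound nucleus.

Ca-40; 8.55 MeV/nucleon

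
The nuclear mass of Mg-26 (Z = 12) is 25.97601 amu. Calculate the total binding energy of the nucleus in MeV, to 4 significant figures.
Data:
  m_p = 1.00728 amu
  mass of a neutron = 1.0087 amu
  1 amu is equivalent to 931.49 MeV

217.2 MeV

Total constituent mass: 12 × 1.00728 + 14 × 1.0087 = 26.20916 amu
The mass defect is 26.20916 − 25.97601 = 0.23315 amu.
Binding energy = Δm·c² = 0.23315 × 931.49 MeV/amu = 217.177 MeV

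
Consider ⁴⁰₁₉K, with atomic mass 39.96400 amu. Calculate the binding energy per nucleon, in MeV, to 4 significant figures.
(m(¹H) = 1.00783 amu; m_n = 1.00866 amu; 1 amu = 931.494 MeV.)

The nucleus contains 19 protons and 40 − 19 = 21 neutrons.
Σm = 19·m(¹H) + 21·m_n = 19.14877 + 21.18186 = 40.33063 amu
Mass defect Δm = 40.33063 − 39.96400 = 0.36663 amu
Binding energy = Δm·c² = 0.36663 × 931.494 MeV/amu = 341.514 MeV
BE/A = 341.514 MeV / 40 = 8.538 MeV/nucleon

8.538 MeV/nucleon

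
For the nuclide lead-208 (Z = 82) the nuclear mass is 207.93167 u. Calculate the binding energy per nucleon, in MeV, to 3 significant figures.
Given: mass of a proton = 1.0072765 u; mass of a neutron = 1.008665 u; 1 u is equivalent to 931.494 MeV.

Total constituent mass: 82 × 1.0072765 + 126 × 1.008665 = 209.6884630 u
Mass defect Δm = 209.6884630 − 207.93167 = 1.7567930 u
E_B = 1.7567930 × 931.494 = 1636.44 MeV
BE/A = 1636.44 MeV / 208 = 7.868 MeV/nucleon

7.87 MeV/nucleon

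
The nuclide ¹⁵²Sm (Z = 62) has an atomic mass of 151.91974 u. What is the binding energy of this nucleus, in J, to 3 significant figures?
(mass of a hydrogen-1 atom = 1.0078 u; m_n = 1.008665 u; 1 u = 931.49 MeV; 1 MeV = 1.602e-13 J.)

2.01e-10 J

The nucleus contains 62 protons and 152 − 62 = 90 neutrons.
Σm = 62·m(¹H) + 90·m_n = 62.4836 + 90.779850 = 153.263450 u
Mass defect Δm = 153.263450 − 151.91974 = 1.343710 u
Binding energy = Δm·c² = 1.343710 × 931.49 MeV/u = 1251.65 MeV
In joules: 1251.65 MeV × 1.602e-13 J/MeV = 2.0051e-10 J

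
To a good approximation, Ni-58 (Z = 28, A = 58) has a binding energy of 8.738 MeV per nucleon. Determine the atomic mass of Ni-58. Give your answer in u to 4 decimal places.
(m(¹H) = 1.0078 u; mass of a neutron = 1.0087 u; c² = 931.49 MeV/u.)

Total binding energy = 58 × 8.738 = 506.804 MeV
Mass defect = 506.804 MeV / (931.49 MeV/u) = 0.544079 u
Constituent mass = 28(1.0078) + 30(1.0087) = 58.4794 u
Atomic mass = 58.4794 − 0.544079 = 57.935321 u ≈ 57.9353 u (to 4 decimal places)

57.9353 u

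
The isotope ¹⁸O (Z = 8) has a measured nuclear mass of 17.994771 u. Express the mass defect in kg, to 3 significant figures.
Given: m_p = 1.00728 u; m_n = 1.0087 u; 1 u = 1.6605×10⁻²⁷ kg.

2.50e-28 kg

Mass of separated nucleons = 8(1.00728) + 10(1.0087) = 8.05824 + 10.0870 = 18.14524 u
Δm = 18.14524 − 17.994771 = 0.150469 u
In SI units: 0.150469 u × 1.6605×10⁻²⁷ kg/u = 2.4985e-28 kg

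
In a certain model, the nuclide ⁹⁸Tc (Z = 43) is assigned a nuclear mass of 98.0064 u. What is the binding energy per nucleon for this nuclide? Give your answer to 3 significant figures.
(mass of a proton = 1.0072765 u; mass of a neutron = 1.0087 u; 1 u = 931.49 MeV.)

7.46 MeV/nucleon

The nucleus contains 43 protons and 98 − 43 = 55 neutrons.
Total constituent mass: 43 × 1.0072765 + 55 × 1.0087 = 98.7913895 u
Δm = 98.7913895 − 98.0064 = 0.7849895 u
E_B = 0.7849895 × 931.49 = 731.210 MeV
Per nucleon: 731.210 / 98 = 7.461 MeV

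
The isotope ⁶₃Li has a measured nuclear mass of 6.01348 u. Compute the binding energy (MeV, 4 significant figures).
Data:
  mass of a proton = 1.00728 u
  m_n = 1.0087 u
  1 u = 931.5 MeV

32.10 MeV

The nucleus contains 3 protons and 6 − 3 = 3 neutrons.
Mass of separated nucleons = 3(1.00728) + 3(1.0087) = 3.02184 + 3.0261 = 6.04794 u
Mass defect Δm = 6.04794 − 6.01348 = 0.03446 u
E_B = 0.03446 × 931.5 = 32.0995 MeV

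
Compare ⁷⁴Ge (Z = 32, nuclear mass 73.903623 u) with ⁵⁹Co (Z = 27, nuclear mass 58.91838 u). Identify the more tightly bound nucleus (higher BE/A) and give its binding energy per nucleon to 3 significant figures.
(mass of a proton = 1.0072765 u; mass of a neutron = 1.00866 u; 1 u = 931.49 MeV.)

⁷⁴Ge: Σm = 32(1.0072765) + 42(1.00866) = 74.5965680 u; Δm = 0.6929450 u; E_B = 645.47 MeV; E_B/A = 8.723 MeV
⁵⁹Co: Σm = 27(1.0072765) + 32(1.00866) = 59.4735855 u; Δm = 0.5552055 u; E_B = 517.17 MeV; E_B/A = 8.766 MeV
⁵⁹Co has the higher binding energy per nucleon, so it is the more tightly bound nucleus.

⁵⁹Co; 8.77 MeV/nucleon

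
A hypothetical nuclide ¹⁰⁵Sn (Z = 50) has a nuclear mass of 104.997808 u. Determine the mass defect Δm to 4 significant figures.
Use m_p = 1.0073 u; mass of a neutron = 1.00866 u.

0.8435 u

Σm = 50·m_p + 55·m_n = 50.3650 + 55.47630 = 105.84130 u
Mass defect Δm = 105.84130 − 104.997808 = 0.843492 u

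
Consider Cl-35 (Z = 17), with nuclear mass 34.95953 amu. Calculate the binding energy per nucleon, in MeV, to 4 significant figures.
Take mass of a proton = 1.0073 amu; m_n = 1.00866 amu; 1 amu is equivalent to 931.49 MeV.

8.528 MeV/nucleon

Z = 17, so N = A − Z = 35 − 17 = 18.
Total constituent mass: 17 × 1.0073 + 18 × 1.00866 = 35.27998 amu
Δm = 35.27998 − 34.95953 = 0.32045 amu
Converting to energy: 0.32045 amu × 931.49 MeV/amu = 298.496 MeV
Dividing by A = 35 gives 8.528 MeV per nucleon.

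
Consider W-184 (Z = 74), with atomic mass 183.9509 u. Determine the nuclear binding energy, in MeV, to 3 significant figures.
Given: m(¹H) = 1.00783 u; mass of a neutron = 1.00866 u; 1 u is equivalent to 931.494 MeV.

1470 MeV

Σm = 74·m(¹H) + 110·m_n = 74.57942 + 110.95260 = 185.53202 u
The mass defect is 185.53202 − 183.9509 = 1.58112 u.
Converting to energy: 1.58112 u × 931.494 MeV/u = 1472.80 MeV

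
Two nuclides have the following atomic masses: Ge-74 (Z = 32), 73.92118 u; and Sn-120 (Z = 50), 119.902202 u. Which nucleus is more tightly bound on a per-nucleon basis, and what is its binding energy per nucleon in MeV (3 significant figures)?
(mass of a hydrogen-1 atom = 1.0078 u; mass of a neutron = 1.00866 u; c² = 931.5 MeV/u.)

Ge-74; 8.71 MeV/nucleon

Ge-74: Σm = 32(1.0078) + 42(1.00866) = 74.61332 u; Δm = 0.69214 u; E_B = 644.73 MeV; E_B/A = 8.713 MeV
Sn-120: Σm = 50(1.0078) + 70(1.00866) = 120.99620 u; Δm = 1.093998 u; E_B = 1019.06 MeV; E_B/A = 8.492 MeV
Ge-74 has the higher binding energy per nucleon, so it is the more tightly bound nucleus.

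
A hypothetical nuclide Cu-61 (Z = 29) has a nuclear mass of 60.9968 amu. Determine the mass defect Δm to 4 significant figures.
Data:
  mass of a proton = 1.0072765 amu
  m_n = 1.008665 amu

0.4915 amu

Z = 29, so N = A − Z = 61 − 29 = 32.
Total constituent mass: 29 × 1.0072765 + 32 × 1.008665 = 61.4882985 amu
The mass defect is 61.4882985 − 60.9968 = 0.4914985 amu.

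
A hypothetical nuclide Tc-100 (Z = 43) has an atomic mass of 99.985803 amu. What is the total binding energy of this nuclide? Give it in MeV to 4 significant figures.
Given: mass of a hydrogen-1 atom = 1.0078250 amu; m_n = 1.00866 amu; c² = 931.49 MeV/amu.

The nucleus contains 43 protons and 100 − 43 = 57 neutrons.
Σm = 43·m(¹H) + 57·m_n = 43.3364750 + 57.49362 = 100.8300950 amu
Mass defect Δm = 100.8300950 − 99.985803 = 0.8442920 amu
E_B = 0.8442920 × 931.49 = 786.4496 MeV

786.4 MeV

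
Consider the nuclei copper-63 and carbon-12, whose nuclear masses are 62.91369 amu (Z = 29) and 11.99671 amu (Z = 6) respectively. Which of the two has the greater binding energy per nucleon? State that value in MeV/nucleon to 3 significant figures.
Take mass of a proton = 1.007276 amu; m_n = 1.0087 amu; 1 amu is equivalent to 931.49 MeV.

copper-63: Σm = 29(1.007276) + 34(1.0087) = 63.506804 amu; Δm = 0.593114 amu; E_B = 552.48 MeV; E_B/A = 8.770 MeV
carbon-12: Σm = 6(1.007276) + 6(1.0087) = 12.095856 amu; Δm = 0.099146 amu; E_B = 92.354 MeV; E_B/A = 7.696 MeV
copper-63 has the higher binding energy per nucleon, so it is the more tightly bound nucleus.

copper-63; 8.77 MeV/nucleon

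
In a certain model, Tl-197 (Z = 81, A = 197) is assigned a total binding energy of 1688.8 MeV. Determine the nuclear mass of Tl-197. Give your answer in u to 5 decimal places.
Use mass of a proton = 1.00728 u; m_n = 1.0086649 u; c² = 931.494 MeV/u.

Mass defect = 1688.8 MeV / (931.494 MeV/u) = 1.8130015 u
Constituent mass = 81(1.00728) + 116(1.0086649) = 198.5948084 u
Nuclear mass = 198.5948084 − 1.8130015 = 196.7818069 u ≈ 196.78181 u (to 5 decimal places)

196.78181 u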